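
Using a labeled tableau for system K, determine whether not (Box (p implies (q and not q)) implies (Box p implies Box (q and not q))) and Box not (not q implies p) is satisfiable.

1. not (Box (p implies (q and not q)) implies (Box p implies Box (q and not q))) and Box not (not q implies p), w0
2. not (Box (p implies (q and not q)) implies (Box p implies Box (q and not q))), w0   [and-rule on 1]
3. Box not (not q implies p), w0   [and-rule on 1]
4. Box (p implies (q and not q)), w0   [neg-implies-rule on 2]
5. not (Box p implies Box (q and not q)), w0   [neg-implies-rule on 2]
6. Box p, w0   [neg-implies-rule on 5]
7. not Box (q and not q), w0   [neg-implies-rule on 5]
8. not (q and not q), w1   [neg-Box-rule on 7: fresh world w1, w0Rw1]
9. not (not q implies p), w1   [Box-rule on 3 via w0Rw1]
10. not q, w1   [neg-implies-rule on 9]
11. not p, w1   [neg-implies-rule on 9]
12. p implies (q and not q), w1   [Box-rule on 4 via w0Rw1]
13. p, w1   [Box-rule on 6 via w0Rw1]
Accessibility: w0Rw1
Branch closes: p and not p both at w1.
All branches of the tableau close; one closing branch shown above.

No, unsatisfiable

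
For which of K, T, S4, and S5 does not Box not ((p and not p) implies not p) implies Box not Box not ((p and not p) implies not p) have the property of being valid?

T-tableau for the negation not (not Box not ((p and not p) implies not p) implies Box not Box not ((p and not p) implies not p)):
1. not (not Box not ((p and not p) implies not p) implies Box not Box not ((p and not p) implies not p)), w0
2. not Box not ((p and not p) implies not p), w0
3. not Box not Box not ((p and not p) implies not p), w0
4. (p and not p) implies not p, w1
5. not (p and not p), w1
6. p, w1
7. Box not ((p and not p) implies not p), w2
8. not ((p and not p) implies not p), w2
9. p and not p, w2
10. p, w2
11. not p, w2
Accessibility: w0Rw0, w0Rw1, w0Rw2, w1Rw1, w2Rw2
Branch closes: p and not p both at w2.
Every branch closes (one shown): valid in T, hence also in S4, S5 (every theorem of T is a theorem of S4 and S5).
K-tableau for the negation not (not Box not ((p and not p) implies not p) implies Box not Box not ((p and not p) implies not p)):
1. not (not Box not ((p and not p) implies not p) implies Box not Box not ((p and not p) implies not p)), w0
2. not Box not ((p and not p) implies not p), w0
3. not Box not Box not ((p and not p) implies not p), w0
4. (p and not p) implies not p, w1
5. not p, w1
6. Box not ((p and not p) implies not p), w2
Accessibility: w0Rw1, w0Rw2
Complete open branch: countermodel on a K-frame, so not valid in K.

T, S4, S5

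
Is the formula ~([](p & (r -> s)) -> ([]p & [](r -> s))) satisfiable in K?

No, unsatisfiable

1. ~([](p & (r -> s)) -> ([]p & [](r -> s))), 0
2. [](p & (r -> s)), 0
3. ~([]p & [](r -> s)), 0
4. ~[](r -> s), 0
5. ~(r -> s), 1
6. r, 1
7. ~s, 1
8. p & (r -> s), 1
9. p, 1
10. r -> s, 1
11. s, 1
Accessibility: 0R1
Branch closes: s and ~s both at 1.
(One branch shown.) All branches close.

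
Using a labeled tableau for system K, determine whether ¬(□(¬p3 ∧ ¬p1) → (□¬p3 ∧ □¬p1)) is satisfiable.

Unsatisfiable (every branch closes)

1. ¬(□(¬p3 ∧ ¬p1) → (□¬p3 ∧ □¬p1)), 0
2. □(¬p3 ∧ ¬p1), 0
3. ¬(□¬p3 ∧ □¬p1), 0
4. ¬□¬p1, 0
5. p1, 1
6. ¬p3 ∧ ¬p1, 1
7. ¬p3, 1
8. ¬p1, 1
Accessibility: 0R1
Branch closes: p1 and ¬p1 both at 1.
Every branch closes; the branch above is one of them.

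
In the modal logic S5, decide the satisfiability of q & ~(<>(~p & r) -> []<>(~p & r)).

1. q & ~(<>(~p & r) -> []<>(~p & r)), 0
2. q, 0
3. ~(<>(~p & r) -> []<>(~p & r)), 0
4. <>(~p & r), 0
5. ~[]<>(~p & r), 0
6. ~p & r, 1
7. ~p, 1
8. r, 1
9. ~<>(~p & r), 2
10. ~(~p & r), 0
11. ~(~p & r), 1
12. ~(~p & r), 2
13. ~r, 0
14. ~r, 1
Accessibility: 0R0, 0R1, 0R2, 1R0, 1R1, 1R2, 2R0, 2R1, 2R2
Branch closes: r and ~r both at 1.
Every branch closes; the branch above is one of them.

Unsatisfiable (every branch closes)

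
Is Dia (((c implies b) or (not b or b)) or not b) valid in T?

Yes, valid

Tableau for the negation not Dia (((c implies b) or (not b or b)) or not b):
1. not Dia (((c implies b) or (not b or b)) or not b), 0
2. not (((c implies b) or (not b or b)) or not b), 0
3. not ((c implies b) or (not b or b)), 0
4. b, 0
5. not (c implies b), 0
6. not (not b or b), 0
7. c, 0
8. not b, 0
Accessibility: 0R0
Branch closes: b and not b both at 0.
All branches of the negation close; one closing branch shown above.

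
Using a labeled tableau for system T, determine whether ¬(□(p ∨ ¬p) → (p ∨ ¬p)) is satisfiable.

1. ¬(□(p ∨ ¬p) → (p ∨ ¬p)), u
2. □(p ∨ ¬p), u
3. ¬(p ∨ ¬p), u
4. ¬p, u
5. p, u
Accessibility: uRu
Branch closes: p and ¬p both at u.
Every branch closes; the branch above is one of them.

Unsatisfiable (every branch closes)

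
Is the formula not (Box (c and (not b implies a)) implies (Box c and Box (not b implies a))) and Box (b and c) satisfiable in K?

No, unsatisfiable

1. not (Box (c and (not b implies a)) implies (Box c and Box (not b implies a))) and Box (b and c), 0
2. not (Box (c and (not b implies a)) implies (Box c and Box (not b implies a))), 0
3. Box (b and c), 0
4. Box (c and (not b implies a)), 0
5. not (Box c and Box (not b implies a)), 0
6. not Box (not b implies a), 0
7. not (not b implies a), 1
8. not b, 1
9. not a, 1
10. b and c, 1
11. b, 1
12. c, 1
Accessibility: 0R1
Branch closes: b and not b both at 1.
All branches of the tableau close; one closing branch shown above.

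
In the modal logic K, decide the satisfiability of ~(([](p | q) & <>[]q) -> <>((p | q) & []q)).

1. ~(([](p | q) & <>[]q) -> <>((p | q) & []q)), u
2. [](p | q) & <>[]q, u
3. ~<>((p | q) & []q), u
4. [](p | q), u
5. <>[]q, u
6. []q, v
7. ~((p | q) & []q), v
8. p | q, v
9. ~[]q, v
10. q, v
11. ~q, w
12. q, w
Accessibility: uRv, vRw
Branch closes: q and ~q both at w.
(One branch shown.) All branches close.

Unsatisfiable (every branch closes)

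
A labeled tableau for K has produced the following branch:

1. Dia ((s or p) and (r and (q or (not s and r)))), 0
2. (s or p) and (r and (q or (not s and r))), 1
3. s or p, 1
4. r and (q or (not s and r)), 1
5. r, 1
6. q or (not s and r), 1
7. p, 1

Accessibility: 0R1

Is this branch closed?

Open

There is no literal clash: for every atom and world, at most one sign appears.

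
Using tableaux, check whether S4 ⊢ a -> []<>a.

Tableau for the negation ~(a -> []<>a):
1. ~(a -> []<>a), 0
2. a, 0
3. ~[]<>a, 0
4. ~<>a, 1
5. ~a, 1
Accessibility: 0R0, 0R1, 1R1
The negation has an open branch (countermodel exists).

Not valid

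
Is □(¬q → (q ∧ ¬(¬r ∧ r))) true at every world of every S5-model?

Tableau for the negation ¬□(¬q → (q ∧ ¬(¬r ∧ r))):
1. ¬□(¬q → (q ∧ ¬(¬r ∧ r))), w0
2. ¬(¬q → (q ∧ ¬(¬r ∧ r))), w1
3. ¬q, w1
4. ¬(q ∧ ¬(¬r ∧ r)), w1
Accessibility: w0Rw0, w0Rw1, w1Rw0, w1Rw1
The negation has an open branch (countermodel exists).

Invalid (countermodel exists)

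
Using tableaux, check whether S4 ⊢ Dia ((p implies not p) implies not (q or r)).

Tableau for the negation not Dia ((p implies not p) implies not (q or r)):
1. not Dia ((p implies not p) implies not (q or r)), u
2. not ((p implies not p) implies not (q or r)), u   [neg-Dia-rule on 1 via uRu]
3. p implies not p, u   [neg-implies-rule on 2]
4. q or r, u   [neg-implies-rule on 2]
5. not p, u   [implies-rule on 3 (branches; this branch)]
6. r, u   [or-rule on 4 (branches; this branch)]
Accessibility: uRu
The negation has an open branch (countermodel exists).

Invalid (countermodel exists)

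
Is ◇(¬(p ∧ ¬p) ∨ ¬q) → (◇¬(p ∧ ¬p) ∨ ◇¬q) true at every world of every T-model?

Tableau for the negation ¬(◇(¬(p ∧ ¬p) ∨ ¬q) → (◇¬(p ∧ ¬p) ∨ ◇¬q)):
1. ¬(◇(¬(p ∧ ¬p) ∨ ¬q) → (◇¬(p ∧ ¬p) ∨ ◇¬q)), w0
2. ◇(¬(p ∧ ¬p) ∨ ¬q), w0
3. ¬(◇¬(p ∧ ¬p) ∨ ◇¬q), w0
4. ¬◇¬(p ∧ ¬p), w0
5. ¬◇¬q, w0
6. p ∧ ¬p, w0
7. p, w0
8. ¬p, w0
Accessibility: w0Rw0
Branch closes: p and ¬p both at w0.
All branches of the negation close; one closing branch shown above.

Valid in T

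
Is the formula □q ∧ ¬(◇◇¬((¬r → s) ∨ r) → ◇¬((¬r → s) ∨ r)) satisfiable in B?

1. □q ∧ ¬(◇◇¬((¬r → s) ∨ r) → ◇¬((¬r → s) ∨ r)), 0
2. □q, 0   [∧-rule on 1]
3. ¬(◇◇¬((¬r → s) ∨ r) → ◇¬((¬r → s) ∨ r)), 0   [∧-rule on 1]
4. ◇◇¬((¬r → s) ∨ r), 0   [¬→-rule on 3]
5. ¬◇¬((¬r → s) ∨ r), 0   [¬→-rule on 3]
6. q, 0   [□-rule on 2 via 0R0]
7. (¬r → s) ∨ r, 0   [¬◇-rule on 5 via 0R0]
8. r, 0   [∨-rule on 7 (branches; this branch)]
9. ◇¬((¬r → s) ∨ r), 1   [◇-rule on 4: fresh world 1, 0R1]
10. q, 1   [□-rule on 2 via 0R1]
11. (¬r → s) ∨ r, 1   [¬◇-rule on 5 via 0R1]
12. r, 1   [∨-rule on 11 (branches; this branch)]
13. ¬((¬r → s) ∨ r), 2   [◇-rule on 9: fresh world 2, 1R2]
14. ¬(¬r → s), 2   [¬∨-rule on 13]
15. ¬r, 2   [¬∨-rule on 13]
16. ¬s, 2   [¬→-rule on 14]
Accessibility: 0R0, 0R1, 1R0, 1R1, 1R2, 2R1, 2R2

Yes, satisfiable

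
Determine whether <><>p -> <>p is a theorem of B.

Tableau for the negation ~(<><>p -> <>p):
1. ~(<><>p -> <>p), u
2. <><>p, u
3. ~<>p, u
4. ~p, u
5. <>p, v
6. ~p, v
7. p, w
Accessibility: uRu, uRv, vRu, vRv, vRw, wRv, wRw
The negation has an open branch (countermodel exists).

No, not valid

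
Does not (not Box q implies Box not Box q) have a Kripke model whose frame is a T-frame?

Satisfiable

1. not (not Box q implies Box not Box q), u
2. not Box q, u   [neg-implies-rule on 1]
3. not Box not Box q, u   [neg-implies-rule on 1]
4. not q, v   [neg-Box-rule on 2: fresh world v, uRv]
5. Box q, w   [neg-Box-rule on 3: fresh world w, uRw]
6. q, w   [Box-rule on 5 via wRw]
Accessibility: uRu, uRv, uRw, vRv, wRw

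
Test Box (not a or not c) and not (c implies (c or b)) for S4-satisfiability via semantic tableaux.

No, unsatisfiable

1. Box (not a or not c) and not (c implies (c or b)), w0
2. Box (not a or not c), w0   [and-rule on 1]
3. not (c implies (c or b)), w0   [and-rule on 1]
4. c, w0   [neg-implies-rule on 3]
5. not (c or b), w0   [neg-implies-rule on 3]
6. not c, w0   [neg-or-rule on 5]
7. not b, w0   [neg-or-rule on 5]
Accessibility: w0Rw0
Branch closes: c and not c both at w0.
(One branch shown.) All branches close.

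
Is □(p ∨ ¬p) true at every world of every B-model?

Tableau for the negation ¬□(p ∨ ¬p):
1. ¬□(p ∨ ¬p), u
2. ¬(p ∨ ¬p), v   [¬□-rule on 1: fresh world v, uRv]
3. ¬p, v   [¬∨-rule on 2]
4. p, v   [¬∨-rule on 2]
Accessibility: uRu, uRv, vRu, vRv
Branch closes: p and ¬p both at v.
All branches of the negation close; one closing branch shown above.

Yes, valid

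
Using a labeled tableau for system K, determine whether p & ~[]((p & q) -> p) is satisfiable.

1. p & ~[]((p & q) -> p), w0
2. p, w0
3. ~[]((p & q) -> p), w0
4. ~((p & q) -> p), w1
5. p & q, w1
6. ~p, w1
7. p, w1
8. q, w1
Accessibility: w0Rw1
Branch closes: p and ~p both at w1.
All branches of the tableau close; one closing branch shown above.

Unsatisfiable (every branch closes)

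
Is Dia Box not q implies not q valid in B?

Tableau for the negation not (Dia Box not q implies not q):
1. not (Dia Box not q implies not q), u
2. Dia Box not q, u
3. q, u
4. Box not q, v
5. not q, u
Accessibility: uRu, uRv, vRu, vRv
Branch closes: q and not q both at u.
Every branch of the negation's tableau closes; the branch above is one of them.

Yes, valid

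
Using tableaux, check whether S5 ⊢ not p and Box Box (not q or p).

Invalid (countermodel exists)

Tableau for the negation not (not p and Box Box (not q or p)):
1. not (not p and Box Box (not q or p)), u
2. not Box Box (not q or p), u
3. not Box (not q or p), v
4. not (not q or p), w
5. q, w
6. not p, w
Accessibility: uRu, uRv, uRw, vRu, vRv, vRw, wRu, wRv, wRw
The negation has an open branch (countermodel exists).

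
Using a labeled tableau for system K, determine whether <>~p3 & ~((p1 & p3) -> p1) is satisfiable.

Unsatisfiable

1. <>~p3 & ~((p1 & p3) -> p1), w0
2. <>~p3, w0   [&-rule on 1]
3. ~((p1 & p3) -> p1), w0   [&-rule on 1]
4. p1 & p3, w0   [~->-rule on 3]
5. ~p1, w0   [~->-rule on 3]
6. p1, w0   [&-rule on 4]
7. p3, w0   [&-rule on 4]
Branch closes: p1 and ~p1 both at w0.
(One branch shown.) All branches close.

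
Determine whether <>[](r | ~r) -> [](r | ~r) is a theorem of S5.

Yes, valid

Tableau for the negation ~(<>[](r | ~r) -> [](r | ~r)):
1. ~(<>[](r | ~r) -> [](r | ~r)), w0
2. <>[](r | ~r), w0   [~->-rule on 1]
3. ~[](r | ~r), w0   [~->-rule on 1]
4. [](r | ~r), w1   [<>-rule on 2: fresh world w1, w0Rw1]
5. r | ~r, w0   [[]-rule on 4 via w1Rw0]
6. r | ~r, w1   [[]-rule on 4 via w1Rw1]
7. ~r, w0   [|-rule on 5 (branches; this branch)]
8. ~r, w1   [|-rule on 6 (branches; this branch)]
9. ~(r | ~r), w2   [~[]-rule on 3: fresh world w2, w0Rw2]
10. ~r, w2   [~|-rule on 9]
11. r, w2   [~|-rule on 9]
Accessibility: w0Rw0, w0Rw1, w0Rw2, w1Rw0, w1Rw1, w1Rw2, w2Rw0, w2Rw1, w2Rw2
Branch closes: r and ~r both at w2.
Every branch of the negation's tableau closes; the branch above is one of them.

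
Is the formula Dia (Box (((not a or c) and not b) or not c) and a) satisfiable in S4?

1. Dia (Box (((not a or c) and not b) or not c) and a), 0
2. Box (((not a or c) and not b) or not c) and a, 1   [Dia-rule on 1: fresh world 1, 0R1]
3. Box (((not a or c) and not b) or not c), 1   [and-rule on 2]
4. a, 1   [and-rule on 2]
5. ((not a or c) and not b) or not c, 1   [Box-rule on 3 via 1R1]
6. not c, 1   [or-rule on 5 (branches; this branch)]
Accessibility: 0R0, 0R1, 1R1

Satisfiable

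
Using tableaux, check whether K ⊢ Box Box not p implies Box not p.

Invalid (countermodel exists)

Tableau for the negation not (Box Box not p implies Box not p):
1. not (Box Box not p implies Box not p), u
2. Box Box not p, u
3. not Box not p, u
4. p, v
5. Box not p, v
Accessibility: uRv
The negation has an open branch (countermodel exists).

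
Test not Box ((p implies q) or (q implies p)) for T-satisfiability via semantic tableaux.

No, unsatisfiable

1. not Box ((p implies q) or (q implies p)), w0
2. not ((p implies q) or (q implies p)), w1   [neg-Box-rule on 1: fresh world w1, w0Rw1]
3. not (p implies q), w1   [neg-or-rule on 2]
4. not (q implies p), w1   [neg-or-rule on 2]
5. p, w1   [neg-implies-rule on 3]
6. not q, w1   [neg-implies-rule on 3]
7. q, w1   [neg-implies-rule on 4]
8. not p, w1   [neg-implies-rule on 4]
Accessibility: w0Rw0, w0Rw1, w1Rw1
Branch closes: q and not q both at w1.
All branches of the tableau close; one closing branch shown above.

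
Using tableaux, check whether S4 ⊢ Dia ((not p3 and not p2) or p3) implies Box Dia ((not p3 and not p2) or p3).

Not valid

Tableau for the negation not (Dia ((not p3 and not p2) or p3) implies Box Dia ((not p3 and not p2) or p3)):
1. not (Dia ((not p3 and not p2) or p3) implies Box Dia ((not p3 and not p2) or p3)), 0
2. Dia ((not p3 and not p2) or p3), 0
3. not Box Dia ((not p3 and not p2) or p3), 0
4. (not p3 and not p2) or p3, 1
5. p3, 1
6. not Dia ((not p3 and not p2) or p3), 2
7. not ((not p3 and not p2) or p3), 2
8. not (not p3 and not p2), 2
9. not p3, 2
10. p2, 2
Accessibility: 0R0, 0R1, 0R2, 1R1, 2R2
The negation has an open branch (countermodel exists).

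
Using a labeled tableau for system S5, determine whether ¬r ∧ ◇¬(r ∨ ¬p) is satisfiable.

Yes, satisfiable

1. ¬r ∧ ◇¬(r ∨ ¬p), w0
2. ¬r, w0   [∧-rule on 1]
3. ◇¬(r ∨ ¬p), w0   [∧-rule on 1]
4. ¬(r ∨ ¬p), w1   [◇-rule on 3: fresh world w1, w0Rw1]
5. ¬r, w1   [¬∨-rule on 4]
6. p, w1   [¬∨-rule on 4]
Accessibility: w0Rw0, w0Rw1, w1Rw0, w1Rw1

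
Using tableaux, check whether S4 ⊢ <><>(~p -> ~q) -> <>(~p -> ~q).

Tableau for the negation ~(<><>(~p -> ~q) -> <>(~p -> ~q)):
1. ~(<><>(~p -> ~q) -> <>(~p -> ~q)), w0
2. <><>(~p -> ~q), w0
3. ~<>(~p -> ~q), w0
4. ~(~p -> ~q), w0
5. ~p, w0
6. q, w0
7. <>(~p -> ~q), w1
8. ~(~p -> ~q), w1
9. ~p, w1
10. q, w1
11. ~p -> ~q, w2
12. ~(~p -> ~q), w2
13. ~p, w2
14. q, w2
15. ~q, w2
Accessibility: w0Rw0, w0Rw1, w0Rw2, w1Rw1, w1Rw2, w2Rw2
Branch closes: q and ~q both at w2.
All branches of the negation close; one closing branch shown above.

Valid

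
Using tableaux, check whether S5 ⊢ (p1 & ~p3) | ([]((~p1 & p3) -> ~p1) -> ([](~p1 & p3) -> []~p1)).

Valid

Tableau for the negation ~((p1 & ~p3) | ([]((~p1 & p3) -> ~p1) -> ([](~p1 & p3) -> []~p1))):
1. ~((p1 & ~p3) | ([]((~p1 & p3) -> ~p1) -> ([](~p1 & p3) -> []~p1))), 0
2. ~(p1 & ~p3), 0   [~|-rule on 1]
3. ~([]((~p1 & p3) -> ~p1) -> ([](~p1 & p3) -> []~p1)), 0   [~|-rule on 1]
4. []((~p1 & p3) -> ~p1), 0   [~->-rule on 3]
5. ~([](~p1 & p3) -> []~p1), 0   [~->-rule on 3]
6. [](~p1 & p3), 0   [~->-rule on 5]
7. ~[]~p1, 0   [~->-rule on 5]
8. (~p1 & p3) -> ~p1, 0   [[]-rule on 4 via 0R0]
9. ~p1 & p3, 0   [[]-rule on 6 via 0R0]
10. ~p1, 0   [&-rule on 9]
11. p3, 0   [&-rule on 9]
12. p1, 1   [~[]-rule on 7: fresh world 1, 0R1]
13. (~p1 & p3) -> ~p1, 1   [[]-rule on 4 via 0R1]
14. ~p1 & p3, 1   [[]-rule on 6 via 0R1]
15. ~p1, 1   [&-rule on 14]
16. p3, 1   [&-rule on 14]
Accessibility: 0R0, 0R1, 1R0, 1R1
Branch closes: p1 and ~p1 both at 1.
All branches of the negation close; one closing branch shown above.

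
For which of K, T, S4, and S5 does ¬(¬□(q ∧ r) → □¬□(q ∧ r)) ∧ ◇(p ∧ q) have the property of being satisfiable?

S5-tableau for the formula:
1. ¬(¬□(q ∧ r) → □¬□(q ∧ r)) ∧ ◇(p ∧ q), w0
2. ¬(¬□(q ∧ r) → □¬□(q ∧ r)), w0
3. ◇(p ∧ q), w0
4. ¬□(q ∧ r), w0
5. ¬□¬□(q ∧ r), w0
6. p ∧ q, w1
7. p, w1
8. q, w1
9. ¬(q ∧ r), w2
10. ¬r, w2
11. □(q ∧ r), w3
12. q ∧ r, w0
13. q, w0
14. r, w0
15. q ∧ r, w1
16. r, w1
17. q ∧ r, w2
18. q, w2
19. r, w2
Accessibility: w0Rw0, w0Rw1, w0Rw2, w0Rw3, w1Rw0, w1Rw1, w1Rw2, w1Rw3, w2Rw0, w2Rw1, w2Rw2, w2Rw3, w3Rw0, w3Rw1, w3Rw2, w3Rw3
Branch closes: r and ¬r both at w2.
Every branch closes (one shown): unsatisfiable in S5.
S4-tableau for the formula:
1. ¬(¬□(q ∧ r) → □¬□(q ∧ r)) ∧ ◇(p ∧ q), w0
2. ¬(¬□(q ∧ r) → □¬□(q ∧ r)), w0
3. ◇(p ∧ q), w0
4. ¬□(q ∧ r), w0
5. ¬□¬□(q ∧ r), w0
6. p ∧ q, w1
7. p, w1
8. q, w1
9. ¬(q ∧ r), w2
10. ¬r, w2
11. □(q ∧ r), w3
12. q ∧ r, w3
13. q, w3
14. r, w3
Accessibility: w0Rw0, w0Rw1, w0Rw2, w0Rw3, w1Rw1, w2Rw2, w3Rw3
Complete open branch: satisfiable in S4, hence also in K, T (this S4-model is also a K-model and a T-model).

K, T, S4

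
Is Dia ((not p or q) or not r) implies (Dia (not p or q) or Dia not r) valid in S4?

Tableau for the negation not (Dia ((not p or q) or not r) implies (Dia (not p or q) or Dia not r)):
1. not (Dia ((not p or q) or not r) implies (Dia (not p or q) or Dia not r)), 0
2. Dia ((not p or q) or not r), 0   [neg-implies-rule on 1]
3. not (Dia (not p or q) or Dia not r), 0   [neg-implies-rule on 1]
4. not Dia (not p or q), 0   [neg-or-rule on 3]
5. not Dia not r, 0   [neg-or-rule on 3]
6. not (not p or q), 0   [neg-Dia-rule on 4 via 0R0]
7. p, 0   [neg-or-rule on 6]
8. not q, 0   [neg-or-rule on 6]
9. r, 0   [neg-Dia-rule on 5 via 0R0]
10. (not p or q) or not r, 1   [Dia-rule on 2: fresh world 1, 0R1]
11. not (not p or q), 1   [neg-Dia-rule on 4 via 0R1]
12. p, 1   [neg-or-rule on 11]
13. not q, 1   [neg-or-rule on 11]
14. r, 1   [neg-Dia-rule on 5 via 0R1]
15. not p or q, 1   [or-rule on 10 (branches; this branch)]
16. q, 1   [or-rule on 15 (branches; this branch)]
Accessibility: 0R0, 0R1, 1R1
Branch closes: q and not q both at 1.
Every branch of the negation's tableau closes; the branch above is one of them.

Yes, valid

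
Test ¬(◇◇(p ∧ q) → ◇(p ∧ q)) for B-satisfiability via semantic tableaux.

Yes, satisfiable

1. ¬(◇◇(p ∧ q) → ◇(p ∧ q)), w0
2. ◇◇(p ∧ q), w0
3. ¬◇(p ∧ q), w0
4. ¬(p ∧ q), w0
5. ¬q, w0
6. ◇(p ∧ q), w1
7. ¬(p ∧ q), w1
8. ¬q, w1
9. p ∧ q, w2
10. p, w2
11. q, w2
Accessibility: w0Rw0, w0Rw1, w1Rw0, w1Rw1, w1Rw2, w2Rw1, w2Rw2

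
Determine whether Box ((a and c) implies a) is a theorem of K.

Tableau for the negation not Box ((a and c) implies a):
1. not Box ((a and c) implies a), u
2. not ((a and c) implies a), v
3. a and c, v
4. not a, v
5. a, v
6. c, v
Accessibility: uRv
Branch closes: a and not a both at v.
Every branch of the negation's tableau closes; the branch above is one of them.

Valid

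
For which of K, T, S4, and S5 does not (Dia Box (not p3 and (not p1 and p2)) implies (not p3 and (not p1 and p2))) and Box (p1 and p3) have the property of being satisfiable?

K

K-tableau for the formula:
1. not (Dia Box (not p3 and (not p1 and p2)) implies (not p3 and (not p1 and p2))) and Box (p1 and p3), w0
2. not (Dia Box (not p3 and (not p1 and p2)) implies (not p3 and (not p1 and p2))), w0
3. Box (p1 and p3), w0
4. Dia Box (not p3 and (not p1 and p2)), w0
5. not (not p3 and (not p1 and p2)), w0
6. not (not p1 and p2), w0
7. not p2, w0
8. Box (not p3 and (not p1 and p2)), w1
9. p1 and p3, w1
10. p1, w1
11. p3, w1
Accessibility: w0Rw1
Complete open branch: satisfiable in K.
T-tableau for the formula:
1. not (Dia Box (not p3 and (not p1 and p2)) implies (not p3 and (not p1 and p2))) and Box (p1 and p3), w0
2. not (Dia Box (not p3 and (not p1 and p2)) implies (not p3 and (not p1 and p2))), w0
3. Box (p1 and p3), w0
4. Dia Box (not p3 and (not p1 and p2)), w0
5. not (not p3 and (not p1 and p2)), w0
6. p1 and p3, w0
7. p1, w0
8. p3, w0
9. not (not p1 and p2), w0
10. not p2, w0
11. Box (not p3 and (not p1 and p2)), w1
12. p1 and p3, w1
13. p1, w1
14. p3, w1
15. not p3 and (not p1 and p2), w1
16. not p3, w1
17. not p1 and p2, w1
Accessibility: w0Rw0, w0Rw1, w1Rw1
Branch closes: p3 and not p3 both at w1.
Every branch closes (one shown): unsatisfiable in T, hence also in S4, S5 (every S4/S5-frame is a T-frame).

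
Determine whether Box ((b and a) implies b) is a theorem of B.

Tableau for the negation not Box ((b and a) implies b):
1. not Box ((b and a) implies b), u
2. not ((b and a) implies b), v
3. b and a, v
4. not b, v
5. b, v
6. a, v
Accessibility: uRu, uRv, vRu, vRv
Branch closes: b and not b both at v.
Every branch of the negation's tableau closes; the branch above is one of them.

Yes, valid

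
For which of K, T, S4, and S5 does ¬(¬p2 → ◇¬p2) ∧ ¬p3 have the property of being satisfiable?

K-tableau for the formula:
1. ¬(¬p2 → ◇¬p2) ∧ ¬p3, w0
2. ¬(¬p2 → ◇¬p2), w0
3. ¬p3, w0
4. ¬p2, w0
5. ¬◇¬p2, w0
Complete open branch: satisfiable in K.
T-tableau for the formula:
1. ¬(¬p2 → ◇¬p2) ∧ ¬p3, w0
2. ¬(¬p2 → ◇¬p2), w0
3. ¬p3, w0
4. ¬p2, w0
5. ¬◇¬p2, w0
6. p2, w0
Accessibility: w0Rw0
Branch closes: p2 and ¬p2 both at w0.
Every branch closes (one shown): unsatisfiable in T, hence also in S4, S5 (every S4/S5-frame is a T-frame).

K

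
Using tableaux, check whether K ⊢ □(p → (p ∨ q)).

Tableau for the negation ¬□(p → (p ∨ q)):
1. ¬□(p → (p ∨ q)), 0
2. ¬(p → (p ∨ q)), 1   [¬□-rule on 1: fresh world 1, 0R1]
3. p, 1   [¬→-rule on 2]
4. ¬(p ∨ q), 1   [¬→-rule on 2]
5. ¬p, 1   [¬∨-rule on 4]
6. ¬q, 1   [¬∨-rule on 4]
Accessibility: 0R1
Branch closes: p and ¬p both at 1.
All branches of the negation close; one closing branch shown above.

Yes, valid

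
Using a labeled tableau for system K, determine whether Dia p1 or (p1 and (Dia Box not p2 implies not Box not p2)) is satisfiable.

Satisfiable (open branch found)

1. Dia p1 or (p1 and (Dia Box not p2 implies not Box not p2)), 0
2. p1 and (Dia Box not p2 implies not Box not p2), 0
3. p1, 0
4. Dia Box not p2 implies not Box not p2, 0
5. not Box not p2, 0
6. p2, 1
Accessibility: 0R1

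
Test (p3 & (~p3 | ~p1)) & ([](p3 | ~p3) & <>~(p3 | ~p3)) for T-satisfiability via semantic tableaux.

Unsatisfiable (every branch closes)

1. (p3 & (~p3 | ~p1)) & ([](p3 | ~p3) & <>~(p3 | ~p3)), 0
2. p3 & (~p3 | ~p1), 0   [&-rule on 1]
3. [](p3 | ~p3) & <>~(p3 | ~p3), 0   [&-rule on 1]
4. p3, 0   [&-rule on 2]
5. ~p3 | ~p1, 0   [&-rule on 2]
6. [](p3 | ~p3), 0   [&-rule on 3]
7. <>~(p3 | ~p3), 0   [&-rule on 3]
8. p3 | ~p3, 0   [[]-rule on 6 via 0R0]
9. ~p1, 0   [|-rule on 5 (branches; this branch)]
10. ~(p3 | ~p3), 1   [<>-rule on 7: fresh world 1, 0R1]
11. ~p3, 1   [~|-rule on 10]
12. p3, 1   [~|-rule on 10]
Accessibility: 0R0, 0R1, 1R1
Branch closes: p3 and ~p3 both at 1.
All branches of the tableau close; one closing branch shown above.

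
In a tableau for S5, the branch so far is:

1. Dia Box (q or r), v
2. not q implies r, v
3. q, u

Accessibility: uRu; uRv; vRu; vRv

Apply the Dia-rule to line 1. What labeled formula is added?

a fresh world w with vRw, and Box (q or r) at w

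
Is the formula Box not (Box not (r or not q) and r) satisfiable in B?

1. Box not (Box not (r or not q) and r), w0
2. not (Box not (r or not q) and r), w0   [Box-rule on 1 via w0Rw0]
3. not r, w0   [neg-and-rule on 2 (branches; this branch)]
Accessibility: w0Rw0

Satisfiable (open branch found)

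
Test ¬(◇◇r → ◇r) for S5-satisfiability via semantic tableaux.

1. ¬(◇◇r → ◇r), w0
2. ◇◇r, w0   [¬→-rule on 1]
3. ¬◇r, w0   [¬→-rule on 1]
4. ¬r, w0   [¬◇-rule on 3 via w0Rw0]
5. ◇r, w1   [◇-rule on 2: fresh world w1, w0Rw1]
6. ¬r, w1   [¬◇-rule on 3 via w0Rw1]
7. r, w2   [◇-rule on 5: fresh world w2, w1Rw2]
8. ¬r, w2   [¬◇-rule on 3 via w0Rw2]
Accessibility: w0Rw0, w0Rw1, w0Rw2, w1Rw0, w1Rw1, w1Rw2, w2Rw0, w2Rw1, w2Rw2
Branch closes: r and ¬r both at w2.
(One branch shown.) All branches close.

Unsatisfiable (every branch closes)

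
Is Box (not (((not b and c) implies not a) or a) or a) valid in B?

No, not valid

Tableau for the negation not Box (not (((not b and c) implies not a) or a) or a):
1. not Box (not (((not b and c) implies not a) or a) or a), u
2. not (not (((not b and c) implies not a) or a) or a), v
3. ((not b and c) implies not a) or a, v
4. not a, v
5. (not b and c) implies not a, v
Accessibility: uRu, uRv, vRu, vRv
The negation has an open branch (countermodel exists).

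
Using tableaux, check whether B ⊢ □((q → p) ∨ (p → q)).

Tableau for the negation ¬□((q → p) ∨ (p → q)):
1. ¬□((q → p) ∨ (p → q)), u
2. ¬((q → p) ∨ (p → q)), v
3. ¬(q → p), v
4. ¬(p → q), v
5. q, v
6. ¬p, v
7. p, v
8. ¬q, v
Accessibility: uRu, uRv, vRu, vRv
Branch closes: p and ¬p both at v.
Every branch of the negation's tableau closes; the branch above is one of them.

Valid in B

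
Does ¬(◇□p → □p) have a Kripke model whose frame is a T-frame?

1. ¬(◇□p → □p), u
2. ◇□p, u
3. ¬□p, u
4. □p, v
5. p, v
6. ¬p, w
Accessibility: uRu, uRv, uRw, vRv, wRw

Satisfiable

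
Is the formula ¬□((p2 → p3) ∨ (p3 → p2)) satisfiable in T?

Unsatisfiable (every branch closes)

1. ¬□((p2 → p3) ∨ (p3 → p2)), 0
2. ¬((p2 → p3) ∨ (p3 → p2)), 1   [¬□-rule on 1: fresh world 1, 0R1]
3. ¬(p2 → p3), 1   [¬∨-rule on 2]
4. ¬(p3 → p2), 1   [¬∨-rule on 2]
5. p2, 1   [¬→-rule on 3]
6. ¬p3, 1   [¬→-rule on 3]
7. p3, 1   [¬→-rule on 4]
8. ¬p2, 1   [¬→-rule on 4]
Accessibility: 0R0, 0R1, 1R1
Branch closes: p3 and ¬p3 both at 1.
(One branch shown.) All branches close.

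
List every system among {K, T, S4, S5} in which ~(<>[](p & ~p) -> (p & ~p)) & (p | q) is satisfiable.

K

T-tableau for the formula:
1. ~(<>[](p & ~p) -> (p & ~p)) & (p | q), u
2. ~(<>[](p & ~p) -> (p & ~p)), u
3. p | q, u
4. <>[](p & ~p), u
5. ~(p & ~p), u
6. q, u
7. p, u
8. [](p & ~p), v
9. p & ~p, v
10. p, v
11. ~p, v
Accessibility: uRu, uRv, vRv
Branch closes: p and ~p both at v.
Every branch closes (one shown): unsatisfiable in T, hence also in S4, S5 (every S4/S5-frame is a T-frame).
K-tableau for the formula:
1. ~(<>[](p & ~p) -> (p & ~p)) & (p | q), u
2. ~(<>[](p & ~p) -> (p & ~p)), u
3. p | q, u
4. <>[](p & ~p), u
5. ~(p & ~p), u
6. q, u
7. p, u
8. [](p & ~p), v
Accessibility: uRv
Complete open branch: satisfiable in K.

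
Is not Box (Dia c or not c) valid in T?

Tableau for the negation Box (Dia c or not c):
1. Box (Dia c or not c), u
2. Dia c or not c, u   [Box-rule on 1 via uRu]
3. not c, u   [or-rule on 2 (branches; this branch)]
Accessibility: uRu
The negation has an open branch (countermodel exists).

No, not valid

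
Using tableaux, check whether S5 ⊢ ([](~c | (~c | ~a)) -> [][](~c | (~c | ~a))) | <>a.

Tableau for the negation ~(([](~c | (~c | ~a)) -> [][](~c | (~c | ~a))) | <>a):
1. ~(([](~c | (~c | ~a)) -> [][](~c | (~c | ~a))) | <>a), w0
2. ~([](~c | (~c | ~a)) -> [][](~c | (~c | ~a))), w0
3. ~<>a, w0
4. [](~c | (~c | ~a)), w0
5. ~[][](~c | (~c | ~a)), w0
6. ~a, w0
7. ~c | (~c | ~a), w0
8. ~c | ~a, w0
9. ~[](~c | (~c | ~a)), w1
10. ~a, w1
11. ~c | (~c | ~a), w1
12. ~c | ~a, w1
13. ~(~c | (~c | ~a)), w2
14. c, w2
15. ~(~c | ~a), w2
16. a, w2
17. ~a, w2
Accessibility: w0Rw0, w0Rw1, w0Rw2, w1Rw0, w1Rw1, w1Rw2, w2Rw0, w2Rw1, w2Rw2
Branch closes: a and ~a both at w2.
Every branch of the negation's tableau closes; the branch above is one of them.

Valid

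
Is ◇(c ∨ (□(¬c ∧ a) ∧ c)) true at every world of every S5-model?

Tableau for the negation ¬◇(c ∨ (□(¬c ∧ a) ∧ c)):
1. ¬◇(c ∨ (□(¬c ∧ a) ∧ c)), u
2. ¬(c ∨ (□(¬c ∧ a) ∧ c)), u
3. ¬c, u
4. ¬(□(¬c ∧ a) ∧ c), u
Accessibility: uRu
The negation has an open branch (countermodel exists).

No, not valid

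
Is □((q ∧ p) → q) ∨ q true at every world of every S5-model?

Valid in S5

Tableau for the negation ¬(□((q ∧ p) → q) ∨ q):
1. ¬(□((q ∧ p) → q) ∨ q), u
2. ¬□((q ∧ p) → q), u   [¬∨-rule on 1]
3. ¬q, u   [¬∨-rule on 1]
4. ¬((q ∧ p) → q), v   [¬□-rule on 2: fresh world v, uRv]
5. q ∧ p, v   [¬→-rule on 4]
6. ¬q, v   [¬→-rule on 4]
7. q, v   [∧-rule on 5]
8. p, v   [∧-rule on 5]
Accessibility: uRu, uRv, vRu, vRv
Branch closes: q and ¬q both at v.
Every branch of the negation's tableau closes; the branch above is one of them.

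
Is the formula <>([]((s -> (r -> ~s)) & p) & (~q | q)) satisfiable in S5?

Satisfiable (open branch found)

1. <>([]((s -> (r -> ~s)) & p) & (~q | q)), 0
2. []((s -> (r -> ~s)) & p) & (~q | q), 1
3. []((s -> (r -> ~s)) & p), 1
4. ~q | q, 1
5. (s -> (r -> ~s)) & p, 0
6. s -> (r -> ~s), 0
7. p, 0
8. (s -> (r -> ~s)) & p, 1
9. s -> (r -> ~s), 1
10. p, 1
11. q, 1
12. r -> ~s, 0
13. r -> ~s, 1
14. ~s, 0
15. ~s, 1
Accessibility: 0R0, 0R1, 1R0, 1R1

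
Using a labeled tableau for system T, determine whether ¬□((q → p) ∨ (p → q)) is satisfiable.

1. ¬□((q → p) ∨ (p → q)), 0
2. ¬((q → p) ∨ (p → q)), 1   [¬□-rule on 1: fresh world 1, 0R1]
3. ¬(q → p), 1   [¬∨-rule on 2]
4. ¬(p → q), 1   [¬∨-rule on 2]
5. q, 1   [¬→-rule on 3]
6. ¬p, 1   [¬→-rule on 3]
7. p, 1   [¬→-rule on 4]
8. ¬q, 1   [¬→-rule on 4]
Accessibility: 0R0, 0R1, 1R1
Branch closes: p and ¬p both at 1.
Every branch closes; the branch above is one of them.

Unsatisfiable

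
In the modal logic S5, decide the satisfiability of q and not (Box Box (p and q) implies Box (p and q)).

No, unsatisfiable

1. q and not (Box Box (p and q) implies Box (p and q)), 0
2. q, 0
3. not (Box Box (p and q) implies Box (p and q)), 0
4. Box Box (p and q), 0
5. not Box (p and q), 0
6. Box (p and q), 0
7. p and q, 0
8. p, 0
9. not (p and q), 1
10. Box (p and q), 1
11. p and q, 1
12. p, 1
13. q, 1
14. not q, 1
Accessibility: 0R0, 0R1, 1R0, 1R1
Branch closes: q and not q both at 1.
All branches of the tableau close; one closing branch shown above.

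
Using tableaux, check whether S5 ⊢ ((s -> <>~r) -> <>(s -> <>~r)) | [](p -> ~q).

Yes, valid

Tableau for the negation ~(((s -> <>~r) -> <>(s -> <>~r)) | [](p -> ~q)):
1. ~(((s -> <>~r) -> <>(s -> <>~r)) | [](p -> ~q)), 0
2. ~((s -> <>~r) -> <>(s -> <>~r)), 0   [~|-rule on 1]
3. ~[](p -> ~q), 0   [~|-rule on 1]
4. s -> <>~r, 0   [~->-rule on 2]
5. ~<>(s -> <>~r), 0   [~->-rule on 2]
6. ~(s -> <>~r), 0   [~<>-rule on 5 via 0R0]
7. s, 0   [~->-rule on 6]
8. ~<>~r, 0   [~->-rule on 6]
9. r, 0   [~<>-rule on 8 via 0R0]
10. <>~r, 0   [->-rule on 4 (branches; this branch)]
11. ~(p -> ~q), 1   [~[]-rule on 3: fresh world 1, 0R1]
12. p, 1   [~->-rule on 11]
13. q, 1   [~->-rule on 11]
14. ~(s -> <>~r), 1   [~<>-rule on 5 via 0R1]
15. s, 1   [~->-rule on 14]
16. ~<>~r, 1   [~->-rule on 14]
17. r, 1   [~<>-rule on 8 via 0R1]
18. ~r, 2   [<>-rule on 10: fresh world 2, 0R2]
19. ~(s -> <>~r), 2   [~<>-rule on 5 via 0R2]
20. s, 2   [~->-rule on 19]
21. ~<>~r, 2   [~->-rule on 19]
22. r, 2   [~<>-rule on 8 via 0R2]
Accessibility: 0R0, 0R1, 0R2, 1R0, 1R1, 1R2, 2R0, 2R1, 2R2
Branch closes: r and ~r both at 2.
All branches of the negation close; one closing branch shown above.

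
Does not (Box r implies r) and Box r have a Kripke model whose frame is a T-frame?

No, unsatisfiable

1. not (Box r implies r) and Box r, w0
2. not (Box r implies r), w0   [and-rule on 1]
3. Box r, w0   [and-rule on 1]
4. not r, w0   [neg-implies-rule on 2]
5. r, w0   [Box-rule on 3 via w0Rw0]
Accessibility: w0Rw0
Branch closes: r and not r both at w0.
(One branch shown.) All branches close.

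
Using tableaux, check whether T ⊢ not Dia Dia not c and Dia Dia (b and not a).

Tableau for the negation not (not Dia Dia not c and Dia Dia (b and not a)):
1. not (not Dia Dia not c and Dia Dia (b and not a)), 0
2. not Dia Dia (b and not a), 0   [neg-and-rule on 1 (branches; this branch)]
3. not Dia (b and not a), 0   [neg-Dia-rule on 2 via 0R0]
4. not (b and not a), 0   [neg-Dia-rule on 3 via 0R0]
5. a, 0   [neg-and-rule on 4 (branches; this branch)]
Accessibility: 0R0
The negation has an open branch (countermodel exists).

No, not valid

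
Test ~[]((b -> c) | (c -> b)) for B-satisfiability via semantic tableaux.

No, unsatisfiable

1. ~[]((b -> c) | (c -> b)), u
2. ~((b -> c) | (c -> b)), v
3. ~(b -> c), v
4. ~(c -> b), v
5. b, v
6. ~c, v
7. c, v
8. ~b, v
Accessibility: uRu, uRv, vRu, vRv
Branch closes: c and ~c both at v.
Every branch closes; the branch above is one of them.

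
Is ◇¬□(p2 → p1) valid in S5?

Tableau for the negation ¬◇¬□(p2 → p1):
1. ¬◇¬□(p2 → p1), 0
2. □(p2 → p1), 0
3. p2 → p1, 0
4. p1, 0
Accessibility: 0R0
The negation has an open branch (countermodel exists).

Invalid (countermodel exists)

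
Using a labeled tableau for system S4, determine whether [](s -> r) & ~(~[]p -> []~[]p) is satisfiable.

1. [](s -> r) & ~(~[]p -> []~[]p), 0
2. [](s -> r), 0
3. ~(~[]p -> []~[]p), 0
4. ~[]p, 0
5. ~[]~[]p, 0
6. s -> r, 0
7. r, 0
8. ~p, 1
9. s -> r, 1
10. r, 1
11. []p, 2
12. s -> r, 2
13. p, 2
14. r, 2
Accessibility: 0R0, 0R1, 0R2, 1R1, 2R2

Satisfiable (open branch found)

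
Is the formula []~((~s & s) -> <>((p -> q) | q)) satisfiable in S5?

Unsatisfiable

1. []~((~s & s) -> <>((p -> q) | q)), u
2. ~((~s & s) -> <>((p -> q) | q)), u
3. ~s & s, u
4. ~<>((p -> q) | q), u
5. ~s, u
6. s, u
Accessibility: uRu
Branch closes: s and ~s both at u.
(One branch shown.) All branches close.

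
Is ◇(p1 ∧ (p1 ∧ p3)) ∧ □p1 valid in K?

Tableau for the negation ¬(◇(p1 ∧ (p1 ∧ p3)) ∧ □p1):
1. ¬(◇(p1 ∧ (p1 ∧ p3)) ∧ □p1), 0
2. ¬□p1, 0   [¬∧-rule on 1 (branches; this branch)]
3. ¬p1, 1   [¬□-rule on 2: fresh world 1, 0R1]
Accessibility: 0R1
The negation has an open branch (countermodel exists).

No, not valid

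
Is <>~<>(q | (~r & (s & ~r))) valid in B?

Not valid

Tableau for the negation ~<>~<>(q | (~r & (s & ~r))):
1. ~<>~<>(q | (~r & (s & ~r))), w0
2. <>(q | (~r & (s & ~r))), w0   [~<>-rule on 1 via w0Rw0]
3. q | (~r & (s & ~r)), w1   [<>-rule on 2: fresh world w1, w0Rw1]
4. <>(q | (~r & (s & ~r))), w1   [~<>-rule on 1 via w0Rw1]
5. ~r & (s & ~r), w1   [|-rule on 3 (branches; this branch)]
6. ~r, w1   [&-rule on 5]
7. s & ~r, w1   [&-rule on 5]
8. s, w1   [&-rule on 7]
9. q | (~r & (s & ~r)), w2   [<>-rule on 4: fresh world w2, w1Rw2]
10. ~r & (s & ~r), w2   [|-rule on 9 (branches; this branch)]
11. ~r, w2   [&-rule on 10]
12. s & ~r, w2   [&-rule on 10]
13. s, w2   [&-rule on 12]
Accessibility: w0Rw0, w0Rw1, w1Rw0, w1Rw1, w1Rw2, w2Rw1, w2Rw2
The negation has an open branch (countermodel exists).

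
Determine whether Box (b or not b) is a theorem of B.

Tableau for the negation not Box (b or not b):
1. not Box (b or not b), 0
2. not (b or not b), 1   [neg-Box-rule on 1: fresh world 1, 0R1]
3. not b, 1   [neg-or-rule on 2]
4. b, 1   [neg-or-rule on 2]
Accessibility: 0R0, 0R1, 1R0, 1R1
Branch closes: b and not b both at 1.
All branches of the negation close; one closing branch shown above.

Valid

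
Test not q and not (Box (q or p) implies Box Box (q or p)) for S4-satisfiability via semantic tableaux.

1. not q and not (Box (q or p) implies Box Box (q or p)), 0
2. not q, 0
3. not (Box (q or p) implies Box Box (q or p)), 0
4. Box (q or p), 0
5. not Box Box (q or p), 0
6. q or p, 0
7. p, 0
8. not Box (q or p), 1
9. q or p, 1
10. p, 1
11. not (q or p), 2
12. not q, 2
13. not p, 2
14. q or p, 2
15. p, 2
Accessibility: 0R0, 0R1, 0R2, 1R1, 1R2, 2R2
Branch closes: p and not p both at 2.
All branches of the tableau close; one closing branch shown above.

No, unsatisfiable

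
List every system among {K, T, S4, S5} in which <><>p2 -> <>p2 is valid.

S4, S5

T-tableau for the negation ~(<><>p2 -> <>p2):
1. ~(<><>p2 -> <>p2), w0
2. <><>p2, w0   [~->-rule on 1]
3. ~<>p2, w0   [~->-rule on 1]
4. ~p2, w0   [~<>-rule on 3 via w0Rw0]
5. <>p2, w1   [<>-rule on 2: fresh world w1, w0Rw1]
6. ~p2, w1   [~<>-rule on 3 via w0Rw1]
7. p2, w2   [<>-rule on 5: fresh world w2, w1Rw2]
Accessibility: w0Rw0, w0Rw1, w1Rw1, w1Rw2, w2Rw2
Complete open branch: countermodel on a T-frame, so not valid in T, nor in K (the same frame is also a K-frame).
S4-tableau for the negation ~(<><>p2 -> <>p2):
1. ~(<><>p2 -> <>p2), w0
2. <><>p2, w0   [~->-rule on 1]
3. ~<>p2, w0   [~->-rule on 1]
4. ~p2, w0   [~<>-rule on 3 via w0Rw0]
5. <>p2, w1   [<>-rule on 2: fresh world w1, w0Rw1]
6. ~p2, w1   [~<>-rule on 3 via w0Rw1]
7. p2, w2   [<>-rule on 5: fresh world w2, w1Rw2]
8. ~p2, w2   [~<>-rule on 3 via w0Rw2]
Accessibility: w0Rw0, w0Rw1, w0Rw2, w1Rw1, w1Rw2, w2Rw2
Branch closes: p2 and ~p2 both at w2.
Every branch closes (one shown): valid in S4, hence also in S5 (every theorem of S4 is a theorem of S5).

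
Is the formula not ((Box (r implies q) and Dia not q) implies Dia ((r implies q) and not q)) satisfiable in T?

1. not ((Box (r implies q) and Dia not q) implies Dia ((r implies q) and not q)), u
2. Box (r implies q) and Dia not q, u
3. not Dia ((r implies q) and not q), u
4. Box (r implies q), u
5. Dia not q, u
6. not ((r implies q) and not q), u
7. r implies q, u
8. q, u
9. not q, v
10. not ((r implies q) and not q), v
11. r implies q, v
12. not (r implies q), v
13. r, v
14. q, v
Accessibility: uRu, uRv, vRv
Branch closes: q and not q both at v.
(One branch shown.) All branches close.

No, unsatisfiable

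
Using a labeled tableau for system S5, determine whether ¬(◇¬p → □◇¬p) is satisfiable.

1. ¬(◇¬p → □◇¬p), 0
2. ◇¬p, 0
3. ¬□◇¬p, 0
4. ¬p, 1
5. ¬◇¬p, 2
6. p, 0
7. p, 1
Accessibility: 0R0, 0R1, 0R2, 1R0, 1R1, 1R2, 2R0, 2R1, 2R2
Branch closes: p and ¬p both at 1.
(One branch shown.) All branches close.

Unsatisfiable (every branch closes)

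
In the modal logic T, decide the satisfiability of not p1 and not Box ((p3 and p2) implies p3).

1. not p1 and not Box ((p3 and p2) implies p3), 0
2. not p1, 0
3. not Box ((p3 and p2) implies p3), 0
4. not ((p3 and p2) implies p3), 1
5. p3 and p2, 1
6. not p3, 1
7. p3, 1
8. p2, 1
Accessibility: 0R0, 0R1, 1R1
Branch closes: p3 and not p3 both at 1.
(One branch shown.) All branches close.

Unsatisfiable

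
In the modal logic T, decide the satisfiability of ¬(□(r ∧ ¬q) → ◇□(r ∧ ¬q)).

1. ¬(□(r ∧ ¬q) → ◇□(r ∧ ¬q)), 0
2. □(r ∧ ¬q), 0   [¬→-rule on 1]
3. ¬◇□(r ∧ ¬q), 0   [¬→-rule on 1]
4. r ∧ ¬q, 0   [□-rule on 2 via 0R0]
5. r, 0   [∧-rule on 4]
6. ¬q, 0   [∧-rule on 4]
7. ¬□(r ∧ ¬q), 0   [¬◇-rule on 3 via 0R0]
8. ¬(r ∧ ¬q), 1   [¬□-rule on 7: fresh world 1, 0R1]
9. r ∧ ¬q, 1   [□-rule on 2 via 0R1]
10. r, 1   [∧-rule on 9]
11. ¬q, 1   [∧-rule on 9]
12. ¬□(r ∧ ¬q), 1   [¬◇-rule on 3 via 0R1]
13. q, 1   [¬∧-rule on 8 (branches; this branch)]
Accessibility: 0R0, 0R1, 1R1
Branch closes: q and ¬q both at 1.
Every branch closes; the branch above is one of them.

Unsatisfiable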